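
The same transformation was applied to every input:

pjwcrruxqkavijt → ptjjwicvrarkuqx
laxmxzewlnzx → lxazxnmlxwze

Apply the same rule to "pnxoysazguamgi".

The transformation: take characters alternately from the front and the back (1st, last, 2nd, 2nd-last, ...).
So "pnxoysazguamgi" becomes "pingxmoayusgaz".

pingxmoayusgaz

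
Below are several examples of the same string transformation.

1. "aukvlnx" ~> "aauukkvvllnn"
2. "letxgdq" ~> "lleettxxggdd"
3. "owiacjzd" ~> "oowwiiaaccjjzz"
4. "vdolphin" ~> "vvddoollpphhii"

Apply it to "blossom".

Each output is the input with this applied: delete the last character, then double every character.
Starting from "blossom": after the first operation, "blosso"; after the second, "bblloossssoo".

bblloossssoo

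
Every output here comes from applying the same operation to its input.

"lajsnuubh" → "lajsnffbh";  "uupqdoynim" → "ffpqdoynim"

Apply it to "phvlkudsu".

The pattern: replace every "u" with "f".
"phvlkudsu" → "phvlkfdsf".

phvlkfdsf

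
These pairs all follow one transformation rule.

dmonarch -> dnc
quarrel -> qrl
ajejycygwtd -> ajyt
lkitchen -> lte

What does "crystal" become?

csl

In each case the input is transformed by: keep one character in every 3, starting at position 1 (positions 1st, 4th, 7th, ...).
On "crystal" that produces "csl".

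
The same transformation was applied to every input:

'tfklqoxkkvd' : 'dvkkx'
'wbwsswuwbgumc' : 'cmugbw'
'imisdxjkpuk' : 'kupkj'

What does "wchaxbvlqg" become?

The rule is to take characters alternately from the front and the back (1st, last, 2nd, 2nd-last, ...), then keep every other character starting from the second (positions 2nd, 4th, 6th, ...).
"wchaxbvlqg" → "wgcqhlavxb" → "gqlvb".

gqlvb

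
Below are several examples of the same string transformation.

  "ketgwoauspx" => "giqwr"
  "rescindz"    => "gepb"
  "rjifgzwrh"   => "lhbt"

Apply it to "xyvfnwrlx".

The transformation: keep every other character starting from the second (positions 2nd, 4th, 6th, ...), then shift every letter 2 places forward in the alphabet (wrapping around).
Starting from "xyvfnwrlx": after the first operation, "yfwl"; after the second, "ahyn".

ahyn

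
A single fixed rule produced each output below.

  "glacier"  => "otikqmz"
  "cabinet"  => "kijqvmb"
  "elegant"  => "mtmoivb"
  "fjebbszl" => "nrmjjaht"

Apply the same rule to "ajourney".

irwczvmg

Looking at the pairs, the operation is to shift every letter 8 places forward in the alphabet (wrapping around).
On "ajourney" that produces "irwczvmg".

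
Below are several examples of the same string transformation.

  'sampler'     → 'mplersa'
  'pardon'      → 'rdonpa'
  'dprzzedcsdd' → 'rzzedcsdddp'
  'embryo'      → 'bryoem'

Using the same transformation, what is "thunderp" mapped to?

The rule is to move the first 2 characters to the end (rotate left by 2).
Applying that to "thunderp" gives "underpth".

underpth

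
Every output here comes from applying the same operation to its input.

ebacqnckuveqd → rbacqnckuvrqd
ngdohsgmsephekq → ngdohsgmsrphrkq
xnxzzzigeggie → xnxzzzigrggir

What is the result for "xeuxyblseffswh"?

xruxyblsrffswh

The transformation: replace every "e" with "r".
Applying that to "xeuxyblseffswh" gives "xruxyblsrffswh".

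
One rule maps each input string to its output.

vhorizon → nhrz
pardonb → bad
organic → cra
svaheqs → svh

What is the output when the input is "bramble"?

The transformation: move the last 2 characters to the front (rotate right by 2), then keep every other character starting from the second (positions 2nd, 4th, 6th, ...).
For "bramble", step one produces "lebramb"; step two turns that into "erm".

erm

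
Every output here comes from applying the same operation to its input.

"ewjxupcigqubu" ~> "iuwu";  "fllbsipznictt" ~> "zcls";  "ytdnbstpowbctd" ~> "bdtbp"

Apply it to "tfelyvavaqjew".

vjfy

What's happening: keep one character in every 3, starting at position 2 (positions 2nd, 5th, 8th, ...), then move the last 2 characters to the front (rotate right by 2).
Starting from "tfelyvavaqjew": after the first operation, "fyvj"; after the second, "vjfy".
(Check on "fllbsipznictt": → "lszc" → "zcls" ✓)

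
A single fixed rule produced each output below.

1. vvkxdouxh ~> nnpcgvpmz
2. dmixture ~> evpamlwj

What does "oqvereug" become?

igwnwjym

Looking at the pairs, the operation is to swap each adjacent pair of characters (1↔2, 3↔4, ...), then shift every letter 8 places backward in the alphabet (wrapping around).
For "oqvereug", step one produces "qoevergu"; step two turns that into "igwnwjym".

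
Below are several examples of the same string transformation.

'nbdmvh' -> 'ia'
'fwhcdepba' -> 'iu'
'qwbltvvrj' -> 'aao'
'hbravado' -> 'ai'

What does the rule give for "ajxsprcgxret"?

ou

Looking at the pairs, the operation is to shift every letter 5 places forward in the alphabet (wrapping around), then keep only the vowels.
Working it through for "ajxsprcgxret": intermediate "focxuwhlcwjy", final "ou".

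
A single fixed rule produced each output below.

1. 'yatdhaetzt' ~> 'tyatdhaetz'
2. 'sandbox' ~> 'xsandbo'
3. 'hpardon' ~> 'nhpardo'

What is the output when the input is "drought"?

In each case the input is transformed by: move the last character to the front.
Applying that to "drought" gives "tdrough".

tdrough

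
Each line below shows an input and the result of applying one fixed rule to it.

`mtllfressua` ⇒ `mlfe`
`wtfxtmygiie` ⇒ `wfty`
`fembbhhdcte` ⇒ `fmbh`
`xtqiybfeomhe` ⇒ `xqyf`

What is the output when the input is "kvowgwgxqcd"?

The transformation: keep every other character starting from the first (positions 1st, 3rd, 5th, ...), then keep only the first 4 characters.
For "kvowgwgxqcd", step one produces "koggqd"; step two turns that into "kogg".

kogg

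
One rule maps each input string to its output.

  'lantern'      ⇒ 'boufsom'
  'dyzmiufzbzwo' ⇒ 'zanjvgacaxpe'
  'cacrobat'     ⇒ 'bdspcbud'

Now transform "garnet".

bsofuh

Each output is the input with this applied: shift every letter 1 place forward in the alphabet (wrapping around), then move the first character to the end.
On "garnet": the first step gives "hbsofu", and the second then gives "bsofuh".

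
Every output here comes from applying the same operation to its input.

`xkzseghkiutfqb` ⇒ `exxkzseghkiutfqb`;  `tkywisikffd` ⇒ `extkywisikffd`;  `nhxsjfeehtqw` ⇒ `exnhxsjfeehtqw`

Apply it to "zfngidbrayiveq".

exzfngidbrayiveq

The rule is to prepend "ex".
So "zfngidbrayiveq" becomes "exzfngidbrayiveq".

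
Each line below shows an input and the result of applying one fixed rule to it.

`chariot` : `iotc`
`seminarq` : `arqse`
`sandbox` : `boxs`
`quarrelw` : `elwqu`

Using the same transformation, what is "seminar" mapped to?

The rule is to move the last 3 characters to the front (rotate right by 3), then delete the last 3 characters.
On "seminar": the first step gives "narsemi", and the second then gives "nars".

nars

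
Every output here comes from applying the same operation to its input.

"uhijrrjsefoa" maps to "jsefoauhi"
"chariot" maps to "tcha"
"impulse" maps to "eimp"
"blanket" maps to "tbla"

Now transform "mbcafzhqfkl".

hqfklmbc

What's happening: move the first 3 characters to the end (rotate left by 3), then delete the first 3 characters.
On "mbcafzhqfkl": the first step gives "afzhqfklmbc", and the second then gives "hqfklmbc".
(Check on "impulse": → "ulseimp" → "eimp" ✓)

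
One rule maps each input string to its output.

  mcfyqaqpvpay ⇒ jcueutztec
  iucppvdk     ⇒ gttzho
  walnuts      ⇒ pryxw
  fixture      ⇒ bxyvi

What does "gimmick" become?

qqmgo

Each output is the input with this applied: delete the first 2 characters, then shift every letter 4 places forward in the alphabet (wrapping around).
"gimmick" → "mmick" → "qqmgo".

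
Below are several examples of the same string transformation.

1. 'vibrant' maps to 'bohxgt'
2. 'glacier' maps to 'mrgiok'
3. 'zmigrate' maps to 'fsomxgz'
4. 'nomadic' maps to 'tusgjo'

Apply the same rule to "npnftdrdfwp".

tvtlzjxjlc

Looking at the pairs, the operation is to delete the last character, then shift every letter 6 places forward in the alphabet (wrapping around).
Doing the same to "npnftdrdfwp": "tvtlzjxjlc".
(Check on "vibrant": → "vibran" → "bohxgt" ✓)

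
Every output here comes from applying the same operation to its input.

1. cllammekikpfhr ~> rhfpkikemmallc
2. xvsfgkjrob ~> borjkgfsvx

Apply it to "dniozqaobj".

What's happening: reverse the string.
Applying that to "dniozqaobj" gives "jboaqzoind".

jboaqzoind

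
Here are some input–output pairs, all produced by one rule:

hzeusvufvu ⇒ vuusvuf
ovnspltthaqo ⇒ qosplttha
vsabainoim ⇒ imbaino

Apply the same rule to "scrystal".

alyst

Rule — delete the first 3 characters, then move the last 2 characters to the front (rotate right by 2).
"scrystal" → "ystal" → "alyst".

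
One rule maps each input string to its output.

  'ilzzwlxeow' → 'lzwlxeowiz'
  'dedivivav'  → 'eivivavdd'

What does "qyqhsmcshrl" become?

yhsmcshrlqq

What's happening: move the first 2 characters to the end (rotate left by 2), then swap the first and last characters.
Working it through for "qyqhsmcshrl": intermediate "qhsmcshrlqy", final "yhsmcshrlqq".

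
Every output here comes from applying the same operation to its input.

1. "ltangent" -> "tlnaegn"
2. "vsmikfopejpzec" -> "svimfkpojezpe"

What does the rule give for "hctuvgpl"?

What's happening: delete the last character, then swap each adjacent pair of characters (1↔2, 3↔4, ...).
On "hctuvgpl": the first step gives "hctuvgp", and the second then gives "chutgvp".
(Check on "vsmikfopejpzec": → "vsmikfopejpze" → "svimfkpojezpe" ✓)

chutgvp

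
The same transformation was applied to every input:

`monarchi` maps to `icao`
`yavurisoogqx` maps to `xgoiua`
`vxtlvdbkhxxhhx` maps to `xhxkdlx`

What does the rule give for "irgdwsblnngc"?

cnlsdr

The rule is to reverse the string, then keep every other character starting from the first (positions 1st, 3rd, 5th, ...).
Applying both steps to "irgdwsblnngc": "cgnnlbswdgri", then "cnlsdr".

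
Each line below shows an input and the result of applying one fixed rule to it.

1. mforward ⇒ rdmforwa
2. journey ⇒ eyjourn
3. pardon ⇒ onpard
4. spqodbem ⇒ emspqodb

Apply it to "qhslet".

etqhsl

The rule is to move the last 2 characters to the front (rotate right by 2).
Doing the same to "qhslet": "etqhsl".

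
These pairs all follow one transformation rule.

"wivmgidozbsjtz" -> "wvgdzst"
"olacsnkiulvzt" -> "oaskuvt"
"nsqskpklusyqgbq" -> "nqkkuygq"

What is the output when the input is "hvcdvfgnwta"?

Rule — keep every other character starting from the first (positions 1st, 3rd, 5th, ...).
So "hvcdvfgnwta" becomes "hcvgwa".

hcvgwa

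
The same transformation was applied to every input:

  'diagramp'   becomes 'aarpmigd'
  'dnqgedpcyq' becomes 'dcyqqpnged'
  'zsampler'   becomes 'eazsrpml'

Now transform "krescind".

Looking at the pairs, the operation is to sort the characters into reverse alphabetical order, then move the last 2 characters to the front (rotate right by 2).
For "krescind", step one produces "srnkiedc"; step two turns that into "dcsrnkie".
(Check on "diagramp": → "rpmigdaa" → "aarpmigd" ✓)

dcsrnkie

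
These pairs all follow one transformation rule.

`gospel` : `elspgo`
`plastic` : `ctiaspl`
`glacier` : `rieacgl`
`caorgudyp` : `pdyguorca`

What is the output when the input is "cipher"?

The transformation: swap each adjacent pair of characters (1↔2, 3↔4, ...), then reverse the string.
Applying that to "cipher" gives "erphci".

erphci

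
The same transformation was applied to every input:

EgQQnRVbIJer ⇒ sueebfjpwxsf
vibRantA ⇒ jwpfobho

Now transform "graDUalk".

uforiozy

Looking at the pairs, the operation is to shift every letter 12 places backward in the alphabet (wrapping around), then convert every letter to lowercase.
For "graDUalk", step one produces "ufoRIozy"; step two turns that into "uforiozy".
(Check on "vibRantA": → "jwpFobhO" → "jwpfobho" ✓)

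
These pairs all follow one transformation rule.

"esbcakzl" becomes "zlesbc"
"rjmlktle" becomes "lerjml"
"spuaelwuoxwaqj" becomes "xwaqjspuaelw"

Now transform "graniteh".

ehgran

Looking at the pairs, the operation is to swap the front and back halves of the string, then delete the first 2 characters.
Starting from "graniteh": after the first operation, "itehgran"; after the second, "ehgran".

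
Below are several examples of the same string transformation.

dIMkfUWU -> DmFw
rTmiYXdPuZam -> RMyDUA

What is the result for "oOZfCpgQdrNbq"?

Each output is the input with this applied: flip the case of every letter, then keep every other character starting from the first (positions 1st, 3rd, 5th, ...).
Starting from "oOZfCpgQdrNbq": after the first operation, "OozFcPGqDRnBQ"; after the second, "OzcGDnQ".

OzcGDnQ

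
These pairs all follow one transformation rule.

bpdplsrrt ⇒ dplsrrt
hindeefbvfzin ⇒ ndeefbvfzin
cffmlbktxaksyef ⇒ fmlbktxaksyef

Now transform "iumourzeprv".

In each case the input is transformed by: delete the first 2 characters.
"iumourzeprv" → "mourzeprv".

mourzeprv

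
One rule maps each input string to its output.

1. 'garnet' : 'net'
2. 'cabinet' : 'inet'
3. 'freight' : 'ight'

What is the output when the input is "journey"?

Looking at the pairs, the operation is to delete the first 3 characters.
For "journey" the result is "rney".

rney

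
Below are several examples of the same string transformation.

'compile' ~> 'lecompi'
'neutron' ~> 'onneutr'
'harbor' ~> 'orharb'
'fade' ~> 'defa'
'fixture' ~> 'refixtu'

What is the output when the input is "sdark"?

rksda

The transformation: move the last 2 characters to the front (rotate right by 2).
Applying that to "sdark" gives "rksda".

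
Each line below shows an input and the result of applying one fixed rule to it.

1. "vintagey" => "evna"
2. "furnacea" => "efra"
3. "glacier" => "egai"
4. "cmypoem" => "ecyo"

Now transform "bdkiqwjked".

ebkqj

The rule is to move the last 2 characters to the front (rotate right by 2), then keep every other character starting from the first (positions 1st, 3rd, 5th, ...).
Working it through for "bdkiqwjked": intermediate "edbdkiqwjk", final "ebkqj".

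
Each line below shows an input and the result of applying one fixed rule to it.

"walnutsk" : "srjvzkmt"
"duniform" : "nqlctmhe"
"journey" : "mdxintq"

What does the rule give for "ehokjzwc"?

yvbdgnji

Looking at the pairs, the operation is to shift every letter 1 place backward in the alphabet (wrapping around), then move the last 3 characters to the front (rotate right by 3).
Starting from "ehokjzwc": after the first operation, "dgnjiyvb"; after the second, "yvbdgnji".
(Check on "walnutsk": → "vzkmtsrj" → "srjvzkmt" ✓)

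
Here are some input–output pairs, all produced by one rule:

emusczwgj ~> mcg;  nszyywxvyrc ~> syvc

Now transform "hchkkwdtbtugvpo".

In each case the input is transformed by: keep one character in every 3, starting at position 2 (positions 2nd, 5th, 8th, ...).
Doing the same to "hchkkwdtbtugvpo": "cktup".

cktup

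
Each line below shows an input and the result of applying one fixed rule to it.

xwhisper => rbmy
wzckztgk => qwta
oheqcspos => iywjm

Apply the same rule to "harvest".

In each case the input is transformed by: shift every letter 6 places backward in the alphabet (wrapping around), then keep every other character starting from the first (positions 1st, 3rd, 5th, ...).
For "harvest", step one produces "bulpymn"; step two turns that into "blyn".

blyn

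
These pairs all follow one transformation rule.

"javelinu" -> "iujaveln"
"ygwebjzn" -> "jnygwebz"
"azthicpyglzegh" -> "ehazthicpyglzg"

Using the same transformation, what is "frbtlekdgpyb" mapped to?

pbfrbtlekdgy

The pattern: move the last 2 characters to the front (rotate right by 2), then swap the first and last characters.
Applying both steps to "frbtlekdgpyb": "ybfrbtlekdgp", then "pbfrbtlekdgy".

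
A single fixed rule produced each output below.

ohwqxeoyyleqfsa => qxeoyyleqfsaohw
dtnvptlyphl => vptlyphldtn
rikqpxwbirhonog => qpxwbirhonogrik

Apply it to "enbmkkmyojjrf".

mkkmyojjrfenb

The pattern: move the first 3 characters to the end (rotate left by 3).
On "enbmkkmyojjrf" that produces "mkkmyojjrfenb".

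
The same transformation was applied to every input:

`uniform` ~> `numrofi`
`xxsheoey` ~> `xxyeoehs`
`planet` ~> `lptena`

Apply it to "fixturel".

Looking at the pairs, the operation is to move the first 2 characters to the end (rotate left by 2), then reverse the string.
On "fixturel": the first step gives "xturelfi", and the second then gives "iflerutx".

iflerutx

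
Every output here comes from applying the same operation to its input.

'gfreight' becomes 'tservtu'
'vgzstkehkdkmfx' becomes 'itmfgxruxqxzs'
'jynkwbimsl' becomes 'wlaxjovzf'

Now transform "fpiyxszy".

Each output is the input with this applied: shift every letter 13 places forward in the alphabet (wrapping around) — i.e. ROT13, then delete the last character.
On "fpiyxszy": the first step gives "scvlkfml", and the second then gives "scvlkfm".

scvlkfm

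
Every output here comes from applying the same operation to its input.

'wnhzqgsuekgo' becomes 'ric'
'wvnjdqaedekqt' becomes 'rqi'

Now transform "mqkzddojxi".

Looking at the pairs, the operation is to shift every letter 5 places backward in the alphabet (wrapping around), then keep only the first 3 characters.
"mqkzddojxi" → "hlfuyyjesd" → "hlf".

hlf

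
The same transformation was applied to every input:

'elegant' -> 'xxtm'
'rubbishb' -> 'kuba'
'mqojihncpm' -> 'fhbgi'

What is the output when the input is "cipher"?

Each output is the input with this applied: keep every other character starting from the first (positions 1st, 3rd, 5th, ...), then shift every letter 7 places backward in the alphabet (wrapping around).
Starting from "cipher": after the first operation, "cpe"; after the second, "vix".

vix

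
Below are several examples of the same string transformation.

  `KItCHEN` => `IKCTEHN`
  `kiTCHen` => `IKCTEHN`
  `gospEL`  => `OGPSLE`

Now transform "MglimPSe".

The transformation: swap each adjacent pair of characters (1↔2, 3↔4, ...), then convert every letter to uppercase.
"MglimPSe" → "gMilPmeS" → "GMILPMES".

GMILPMES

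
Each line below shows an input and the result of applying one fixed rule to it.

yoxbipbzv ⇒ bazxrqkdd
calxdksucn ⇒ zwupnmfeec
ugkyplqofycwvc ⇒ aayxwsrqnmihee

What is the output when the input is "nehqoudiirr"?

The pattern: sort the characters into reverse alphabetical order, then shift every letter 2 places forward in the alphabet (wrapping around).
Applying both steps to "nehqoudiirr": "urrqoniihed", then "wttsqpkkjgf".

wttsqpkkjgf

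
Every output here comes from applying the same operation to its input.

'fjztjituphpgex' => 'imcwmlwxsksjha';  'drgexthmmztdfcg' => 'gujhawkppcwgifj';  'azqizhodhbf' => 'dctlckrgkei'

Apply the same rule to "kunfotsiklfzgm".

nxqirwvlnoicjp

The rule is to shift every letter 3 places forward in the alphabet (wrapping around).
On "kunfotsiklfzgm" that produces "nxqirwvlnoicjp".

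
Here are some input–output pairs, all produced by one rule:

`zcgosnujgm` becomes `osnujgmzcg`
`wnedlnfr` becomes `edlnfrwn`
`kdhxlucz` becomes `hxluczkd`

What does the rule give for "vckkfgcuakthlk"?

What's happening: move the last 2 characters to the front (rotate right by 2), then swap the front and back halves of the string.
"vckkfgcuakthlk" → "lkvckkfgcuakth" → "gcuakthlkvckkf".

gcuakthlkvckkf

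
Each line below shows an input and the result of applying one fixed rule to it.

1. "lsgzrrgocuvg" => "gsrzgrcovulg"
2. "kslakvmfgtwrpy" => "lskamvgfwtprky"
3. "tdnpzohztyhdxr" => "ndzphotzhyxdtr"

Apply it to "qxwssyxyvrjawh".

The pattern: move the first character to the end, then swap each adjacent pair of characters (1↔2, 3↔4, ...).
Applying both steps to "qxwssyxyvrjawh": "xwssyxyvrjawhq", then "wxssxyvyjrwaqh".

wxssxyvyjrwaqh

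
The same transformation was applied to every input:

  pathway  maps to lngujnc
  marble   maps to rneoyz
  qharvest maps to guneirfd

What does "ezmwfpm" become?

The rule is to swap the first and last characters, then shift every letter 13 places forward in the alphabet (wrapping around) — i.e. ROT13.
Applying both steps to "ezmwfpm": "mzmwfpe", then "zmzjscr".

zmzjscr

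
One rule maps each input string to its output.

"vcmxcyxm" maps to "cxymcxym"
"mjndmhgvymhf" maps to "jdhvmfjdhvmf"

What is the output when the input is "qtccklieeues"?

tcleustcleus

Looking at the pairs, the operation is to keep every other character starting from the second (positions 2nd, 4th, 6th, ...), then write the whole string twice.
On "qtccklieeues": the first step gives "tcleus", and the second then gives "tcleustcleus".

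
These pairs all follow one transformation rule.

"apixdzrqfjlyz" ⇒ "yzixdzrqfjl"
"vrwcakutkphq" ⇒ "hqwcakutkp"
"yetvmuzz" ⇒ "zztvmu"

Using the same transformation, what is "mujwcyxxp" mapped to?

xpjwcyx

The rule is to delete the first 2 characters, then move the last 2 characters to the front (rotate right by 2).
"mujwcyxxp" → "jwcyxxp" → "xpjwcyx".
(Check on "yetvmuzz": → "tvmuzz" → "zztvmu" ✓)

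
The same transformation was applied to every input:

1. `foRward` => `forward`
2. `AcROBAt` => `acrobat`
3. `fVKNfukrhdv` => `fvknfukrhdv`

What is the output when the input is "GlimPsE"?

glimpse

The transformation: convert every letter to lowercase.
So "GlimPsE" becomes "glimpse".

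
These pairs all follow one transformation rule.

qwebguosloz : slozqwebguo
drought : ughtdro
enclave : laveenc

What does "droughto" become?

ghtodrou

The transformation: move the last 3 characters to the front (rotate right by 3), then move the last character to the front.
For "droughto", step one produces "htodroug"; step two turns that into "ghtodrou".
(Check on "enclave": → "aveencl" → "laveenc" ✓)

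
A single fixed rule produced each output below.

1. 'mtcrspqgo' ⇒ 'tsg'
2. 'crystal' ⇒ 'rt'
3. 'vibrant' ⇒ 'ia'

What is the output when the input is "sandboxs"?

The transformation: keep one character in every 3, starting at position 2 (positions 2nd, 5th, 8th, ...).
Applying that to "sandboxs" gives "abs".

abs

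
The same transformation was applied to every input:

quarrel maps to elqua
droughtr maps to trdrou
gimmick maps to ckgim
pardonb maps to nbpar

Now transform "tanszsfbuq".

Each output is the input with this applied: move the last 2 characters to the front (rotate right by 2), then delete the last 2 characters.
For "tanszsfbuq" the result is "uqtanszs".

uqtanszs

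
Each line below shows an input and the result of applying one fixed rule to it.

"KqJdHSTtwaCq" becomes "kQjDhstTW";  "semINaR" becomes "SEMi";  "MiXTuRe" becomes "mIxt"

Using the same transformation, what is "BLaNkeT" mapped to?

blAn

Each output is the input with this applied: delete the last 3 characters, then flip the case of every letter.
"BLaNkeT" → "BLaN" → "blAn".
(Check on "semINaR": → "semI" → "SEMi" ✓)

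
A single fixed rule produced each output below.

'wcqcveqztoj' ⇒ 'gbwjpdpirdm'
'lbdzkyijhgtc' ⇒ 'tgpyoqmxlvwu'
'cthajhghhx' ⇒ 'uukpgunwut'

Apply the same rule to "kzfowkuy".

xhlxmsbj

The transformation: move the last 3 characters to the front (rotate right by 3), then shift every letter 13 places forward in the alphabet (wrapping around) — i.e. ROT13.
Applying both steps to "kzfowkuy": "kuykzfow", then "xhlxmsbj".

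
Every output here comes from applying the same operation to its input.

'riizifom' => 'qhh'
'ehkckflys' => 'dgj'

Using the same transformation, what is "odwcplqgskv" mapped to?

What's happening: shift every letter 1 place backward in the alphabet (wrapping around), then keep only the first 3 characters.
For "odwcplqgskv", step one produces "ncvbokpfrju"; step two turns that into "ncv".

ncv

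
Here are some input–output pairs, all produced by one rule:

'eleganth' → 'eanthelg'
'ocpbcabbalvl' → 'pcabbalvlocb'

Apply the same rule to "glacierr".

aierrglc

What's happening: move the first 3 characters to the end (rotate left by 3), then swap the first and last characters.
Working it through for "glacierr": intermediate "cierrgla", final "aierrglc".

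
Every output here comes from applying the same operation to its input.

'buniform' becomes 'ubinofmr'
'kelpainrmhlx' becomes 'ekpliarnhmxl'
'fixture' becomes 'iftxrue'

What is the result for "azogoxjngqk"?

zagoxonjqgk

What's happening: swap each adjacent pair of characters (1↔2, 3↔4, ...).
So "azogoxjngqk" becomes "zagoxonjqgk".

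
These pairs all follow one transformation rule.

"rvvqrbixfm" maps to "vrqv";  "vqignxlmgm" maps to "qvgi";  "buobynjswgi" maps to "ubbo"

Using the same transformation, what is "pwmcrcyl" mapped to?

wpcm

What's happening: swap each adjacent pair of characters (1↔2, 3↔4, ...), then keep only the first 4 characters.
For "pwmcrcyl", step one produces "wpcmcrly"; step two turns that into "wpcm".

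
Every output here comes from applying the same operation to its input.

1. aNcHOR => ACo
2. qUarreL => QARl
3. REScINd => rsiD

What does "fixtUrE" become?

The rule is to flip the case of every letter, then keep every other character starting from the first (positions 1st, 3rd, 5th, ...).
Working it through for "fixtUrE": intermediate "FIXTuRe", final "FXue".

FXue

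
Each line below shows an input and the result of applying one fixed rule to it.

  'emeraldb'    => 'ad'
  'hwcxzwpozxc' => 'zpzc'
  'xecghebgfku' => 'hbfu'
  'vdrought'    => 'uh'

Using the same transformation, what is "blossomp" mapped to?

sm

In each case the input is transformed by: delete the first 3 characters, then keep every other character starting from the second (positions 2nd, 4th, 6th, ...).
For "blossomp", step one produces "ssomp"; step two turns that into "sm".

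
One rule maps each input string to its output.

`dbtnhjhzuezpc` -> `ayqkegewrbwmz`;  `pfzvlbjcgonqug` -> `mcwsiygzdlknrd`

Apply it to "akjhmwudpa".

The transformation: shift every letter 3 places backward in the alphabet (wrapping around).
Applying that to "akjhmwudpa" gives "xhgejtramx".

xhgejtramx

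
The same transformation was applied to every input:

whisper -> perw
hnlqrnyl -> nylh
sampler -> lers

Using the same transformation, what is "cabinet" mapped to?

The rule is to move the last 3 characters to the front (rotate right by 3), then keep only the first 4 characters.
Applying that to "cabinet" gives "netc".

netc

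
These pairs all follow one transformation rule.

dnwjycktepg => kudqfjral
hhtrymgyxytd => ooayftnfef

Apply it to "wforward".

dmvydh

Looking at the pairs, the operation is to shift every letter 7 places forward in the alphabet (wrapping around), then delete the last 2 characters.
For "wforward", step one produces "dmvydhyk"; step two turns that into "dmvydh".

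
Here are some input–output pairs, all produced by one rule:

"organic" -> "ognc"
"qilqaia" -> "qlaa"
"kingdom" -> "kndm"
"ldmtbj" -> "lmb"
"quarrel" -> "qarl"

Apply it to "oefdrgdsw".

ofrdw

Looking at the pairs, the operation is to keep every other character starting from the first (positions 1st, 3rd, 5th, ...).
Doing the same to "oefdrgdsw": "ofrdw".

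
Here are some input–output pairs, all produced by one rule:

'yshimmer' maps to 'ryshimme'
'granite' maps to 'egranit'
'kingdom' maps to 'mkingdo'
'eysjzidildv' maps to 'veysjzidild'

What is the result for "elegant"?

What's happening: move the last character to the front.
"elegant" → "telegan".

telegan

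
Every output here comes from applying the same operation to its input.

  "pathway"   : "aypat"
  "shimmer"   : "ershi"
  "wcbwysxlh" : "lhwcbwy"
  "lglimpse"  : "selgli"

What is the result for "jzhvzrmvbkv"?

kvjzhvzrm

In each case the input is transformed by: move the last 2 characters to the front (rotate right by 2), then delete the last 2 characters.
So "jzhvzrmvbkv" becomes "kvjzhvzrm".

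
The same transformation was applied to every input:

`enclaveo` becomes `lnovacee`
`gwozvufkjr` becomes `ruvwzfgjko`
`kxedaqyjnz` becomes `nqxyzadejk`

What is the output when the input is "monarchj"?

mnorachj

The transformation: sort the characters into alphabetical order, then swap the front and back halves of the string.
For "monarchj" the result is "mnorachj".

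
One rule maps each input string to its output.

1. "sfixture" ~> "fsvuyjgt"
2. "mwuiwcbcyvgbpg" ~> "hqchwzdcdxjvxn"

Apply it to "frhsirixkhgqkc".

dlrhilyjsjtisg

The rule is to reverse the string, then shift every letter 1 place forward in the alphabet (wrapping around).
For "frhsirixkhgqkc", step one produces "ckqghkxirishrf"; step two turns that into "dlrhilyjsjtisg".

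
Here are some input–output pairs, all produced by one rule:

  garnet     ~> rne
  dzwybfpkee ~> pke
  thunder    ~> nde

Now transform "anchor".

The rule is to move the last character to the front, then keep only the last 3 characters.
"anchor" → "cho".

cho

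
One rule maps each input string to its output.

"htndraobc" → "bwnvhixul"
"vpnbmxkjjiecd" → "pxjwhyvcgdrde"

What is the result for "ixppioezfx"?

Each output is the input with this applied: shift every letter 6 places backward in the alphabet (wrapping around), then take characters alternately from the front and the back (1st, last, 2nd, 2nd-last, ...).
Working it through for "ixppioezfx": intermediate "crjjciytzr", final "crrzjtjyci".

crrzjtjyci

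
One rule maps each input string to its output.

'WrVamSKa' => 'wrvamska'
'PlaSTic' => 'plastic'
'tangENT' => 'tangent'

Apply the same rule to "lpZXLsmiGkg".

Rule — convert every letter to lowercase.
So "lpZXLsmiGkg" becomes "lpzxlsmigkg".

lpzxlsmigkg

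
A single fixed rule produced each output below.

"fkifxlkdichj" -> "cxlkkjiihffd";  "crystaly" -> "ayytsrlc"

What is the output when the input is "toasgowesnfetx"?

axwttssoongfee

In each case the input is transformed by: sort the characters into reverse alphabetical order, then move the last character to the front.
Working it through for "toasgowesnfetx": intermediate "xwttssoongfeea", final "axwttssoongfee".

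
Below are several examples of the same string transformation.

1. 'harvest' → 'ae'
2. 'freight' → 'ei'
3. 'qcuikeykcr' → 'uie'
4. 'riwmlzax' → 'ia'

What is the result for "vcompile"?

oie

The pattern: keep only the vowels.
So "vcompile" becomes "oie".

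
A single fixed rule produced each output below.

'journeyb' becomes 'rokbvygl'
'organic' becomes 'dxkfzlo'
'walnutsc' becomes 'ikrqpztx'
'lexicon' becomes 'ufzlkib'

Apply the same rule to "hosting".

pqfkdel

Each output is the input with this applied: shift every letter 3 places backward in the alphabet (wrapping around), then move the first 2 characters to the end (rotate left by 2).
On "hosting": the first step gives "elpqfkd", and the second then gives "pqfkdel".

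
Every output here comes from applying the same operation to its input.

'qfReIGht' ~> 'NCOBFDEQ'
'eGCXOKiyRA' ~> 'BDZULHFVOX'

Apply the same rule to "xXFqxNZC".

UUCNUKWZ

The rule is to shift every letter 3 places backward in the alphabet (wrapping around), then convert every letter to uppercase.
For "xXFqxNZC" the result is "UUCNUKWZ".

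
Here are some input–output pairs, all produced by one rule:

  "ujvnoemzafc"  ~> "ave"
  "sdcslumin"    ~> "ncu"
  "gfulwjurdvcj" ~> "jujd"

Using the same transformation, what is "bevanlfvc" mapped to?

cvl

The transformation: keep one character in every 3, starting at position 3 (positions 3rd, 6th, 9th, ...), then move the last character to the front.
So "bevanlfvc" becomes "cvl".
(Check on "gfulwjurdvcj": → "ujdj" → "jujd" ✓)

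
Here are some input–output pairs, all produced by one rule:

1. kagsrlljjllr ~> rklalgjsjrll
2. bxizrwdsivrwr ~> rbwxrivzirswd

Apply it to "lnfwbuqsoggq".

In each case the input is transformed by: reverse the string, then take characters alternately from the front and the back (1st, last, 2nd, 2nd-last, ...).
Doing the same to "lnfwbuqsoggq": "qlgngfowsbqu".

qlgngfowsbqu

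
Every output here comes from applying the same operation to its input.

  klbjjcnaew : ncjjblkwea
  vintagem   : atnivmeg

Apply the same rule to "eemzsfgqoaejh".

aoqgfszmeehje

What's happening: move the last 3 characters to the front (rotate right by 3), then reverse the string.
"eemzsfgqoaejh" → "aoqgfszmeehje".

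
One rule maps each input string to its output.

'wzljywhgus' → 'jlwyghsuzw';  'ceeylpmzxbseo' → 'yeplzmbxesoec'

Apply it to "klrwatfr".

The pattern: swap each adjacent pair of characters (1↔2, 3↔4, ...), then move the first 2 characters to the end (rotate left by 2).
Applying both steps to "klrwatfr": "lkwrtarf", then "wrtarflk".

wrtarflk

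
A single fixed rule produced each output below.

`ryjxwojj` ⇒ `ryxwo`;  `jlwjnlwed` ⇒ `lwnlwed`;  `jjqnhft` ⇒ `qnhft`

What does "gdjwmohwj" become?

Looking at the pairs, the operation is to remove every "j".
Applying that to "gdjwmohwj" gives "gdwmohw".

gdwmohw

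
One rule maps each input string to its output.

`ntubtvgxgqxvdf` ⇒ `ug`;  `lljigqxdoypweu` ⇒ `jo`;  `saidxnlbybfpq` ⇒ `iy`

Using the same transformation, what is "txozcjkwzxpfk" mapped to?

oz

In each case the input is transformed by: keep every other character starting from the first (positions 1st, 3rd, 5th, ...), then keep one character in every 3, starting at position 2 (positions 2nd, 5th, 8th, ...).
Starting from "txozcjkwzxpfk": after the first operation, "tockzpk"; after the second, "oz".
(Check on "lljigqxdoypweu": → "ljgxope" → "jo" ✓)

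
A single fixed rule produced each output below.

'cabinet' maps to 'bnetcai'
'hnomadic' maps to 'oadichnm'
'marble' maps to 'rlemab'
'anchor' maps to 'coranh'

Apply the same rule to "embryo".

byoemr

What's happening: move the first 3 characters to the end (rotate left by 3), then swap the first and last characters.
Starting from "embryo": after the first operation, "ryoemb"; after the second, "byoemr".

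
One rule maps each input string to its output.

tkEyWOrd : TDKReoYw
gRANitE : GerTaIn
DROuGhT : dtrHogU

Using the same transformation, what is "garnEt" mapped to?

In each case the input is transformed by: flip the case of every letter, then take characters alternately from the front and the back (1st, last, 2nd, 2nd-last, ...).
"garnEt" → "GTAeRN".
(Check on "tkEyWOrd": → "TKeYwoRD" → "TDKReoYw" ✓)

GTAeRN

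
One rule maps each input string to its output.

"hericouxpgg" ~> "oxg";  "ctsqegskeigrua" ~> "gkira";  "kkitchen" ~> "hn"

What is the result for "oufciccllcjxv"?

The transformation: keep every other character starting from the second (positions 2nd, 4th, 6th, ...), then delete the first 2 characters.
On "oufciccllcjxv" that produces "clcx".

clcx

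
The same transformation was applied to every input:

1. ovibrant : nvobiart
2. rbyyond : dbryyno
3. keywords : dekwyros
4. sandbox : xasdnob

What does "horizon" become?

Rule — swap each adjacent pair of characters (1↔2, 3↔4, ...), then move the last character to the front.
Working it through for "horizon": intermediate "ohirozn", final "nohiroz".

nohiroz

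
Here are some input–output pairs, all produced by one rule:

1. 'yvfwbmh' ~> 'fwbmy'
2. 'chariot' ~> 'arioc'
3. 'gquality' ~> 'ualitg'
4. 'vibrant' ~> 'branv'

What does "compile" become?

mpilc

What's happening: swap the first and last characters, then delete the first 2 characters.
Working it through for "compile": intermediate "eompilc", final "mpilc".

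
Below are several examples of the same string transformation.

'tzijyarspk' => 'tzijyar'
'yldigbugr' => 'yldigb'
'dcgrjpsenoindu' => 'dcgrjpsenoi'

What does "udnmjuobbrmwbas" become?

Rule — delete the last 3 characters.
For "udnmjuobbrmwbas" the result is "udnmjuobbrmw".

udnmjuobbrmw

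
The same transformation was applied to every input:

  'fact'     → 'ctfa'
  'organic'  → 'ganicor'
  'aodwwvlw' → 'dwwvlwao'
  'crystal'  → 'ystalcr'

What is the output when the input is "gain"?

The transformation: move the first 2 characters to the end (rotate left by 2).
On "gain" that produces "inga".

inga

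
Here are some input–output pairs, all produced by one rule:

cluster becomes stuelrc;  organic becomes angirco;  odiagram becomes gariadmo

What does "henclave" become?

Looking at the pairs, the operation is to take characters alternately from the front and the back (1st, last, 2nd, 2nd-last, ...), then reverse the string.
For "henclave" the result is "lcanveeh".

lcanveeh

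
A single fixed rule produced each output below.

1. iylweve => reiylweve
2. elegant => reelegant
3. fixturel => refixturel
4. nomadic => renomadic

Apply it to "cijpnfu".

What's happening: prepend "re".
Doing the same to "cijpnfu": "recijpnfu".

recijpnfu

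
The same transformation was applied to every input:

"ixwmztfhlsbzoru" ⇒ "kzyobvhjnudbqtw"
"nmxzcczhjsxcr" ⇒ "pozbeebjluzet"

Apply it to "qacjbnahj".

Looking at the pairs, the operation is to shift every letter 2 places forward in the alphabet (wrapping around).
On "qacjbnahj" that produces "sceldpcjl".

sceldpcjl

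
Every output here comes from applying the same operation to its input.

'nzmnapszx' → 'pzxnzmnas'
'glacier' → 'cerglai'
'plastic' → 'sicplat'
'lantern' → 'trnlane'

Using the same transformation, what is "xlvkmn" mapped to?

vmnxlk

Each output is the input with this applied: move the last 3 characters to the front (rotate right by 3), then swap the first and last characters.
Starting from "xlvkmn": after the first operation, "kmnxlv"; after the second, "vmnxlk".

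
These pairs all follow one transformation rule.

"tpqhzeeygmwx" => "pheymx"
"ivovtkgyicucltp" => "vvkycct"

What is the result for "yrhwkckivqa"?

Looking at the pairs, the operation is to keep every other character starting from the second (positions 2nd, 4th, 6th, ...).
Applying that to "yrhwkckivqa" gives "rwciq".

rwciq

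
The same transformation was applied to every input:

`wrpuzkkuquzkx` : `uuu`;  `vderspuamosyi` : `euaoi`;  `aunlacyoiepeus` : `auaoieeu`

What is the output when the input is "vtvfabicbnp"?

ai

What's happening: keep only the vowels.
"vtvfabicbnp" → "ai".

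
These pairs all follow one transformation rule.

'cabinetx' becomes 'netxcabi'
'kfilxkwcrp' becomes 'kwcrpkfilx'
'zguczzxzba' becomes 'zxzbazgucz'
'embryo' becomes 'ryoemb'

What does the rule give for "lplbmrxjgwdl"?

The rule is to swap the front and back halves of the string.
Doing the same to "lplbmrxjgwdl": "xjgwdllplbmr".

xjgwdllplbmr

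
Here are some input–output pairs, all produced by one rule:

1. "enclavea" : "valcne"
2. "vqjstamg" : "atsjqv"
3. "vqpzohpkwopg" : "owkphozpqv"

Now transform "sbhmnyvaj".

Rule — reverse the string, then delete the first 2 characters.
On "sbhmnyvaj": the first step gives "javynmhbs", and the second then gives "vynmhbs".

vynmhbs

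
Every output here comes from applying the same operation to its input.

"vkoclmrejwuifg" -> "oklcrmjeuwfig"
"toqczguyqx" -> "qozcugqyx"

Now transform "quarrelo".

The pattern: delete the first character, then swap each adjacent pair of characters (1↔2, 3↔4, ...).
For "quarrelo", step one produces "uarrelo"; step two turns that into "aurrleo".
(Check on "vkoclmrejwuifg": → "koclmrejwuifg" → "oklcrmjeuwfig" ✓)

aurrleo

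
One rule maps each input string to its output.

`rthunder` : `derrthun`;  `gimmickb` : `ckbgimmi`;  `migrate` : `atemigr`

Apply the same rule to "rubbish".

ishrubb

In each case the input is transformed by: move the last 3 characters to the front (rotate right by 3).
Doing the same to "rubbish": "ishrubb".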